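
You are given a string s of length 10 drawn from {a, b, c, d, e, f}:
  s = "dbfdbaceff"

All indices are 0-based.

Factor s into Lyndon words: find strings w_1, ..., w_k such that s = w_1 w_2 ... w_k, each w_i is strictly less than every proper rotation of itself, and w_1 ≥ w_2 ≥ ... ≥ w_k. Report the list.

emit factor 1: 'd' (i=0, period=1)
emit factor 2: 'bfd' (i=1, period=3)
emit factor 3: 'b' (i=4, period=1)
emit factor 4: 'aceff' (i=5, period=5)

["d", "bfd", "b", "aceff"]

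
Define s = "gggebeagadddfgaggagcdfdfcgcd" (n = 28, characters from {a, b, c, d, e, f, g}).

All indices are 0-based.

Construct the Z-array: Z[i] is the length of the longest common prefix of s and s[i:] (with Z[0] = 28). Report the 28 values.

[28, 2, 1, 0, 0, 0, 0, 1, 0, 0, 0, 0, 0, 1, 0, 2, 1, 0, 1, 0, 0, 0, 0, 0, 0, 1, 0, 0]

Z[0]=28
i=1: i≥r, start 0; Z[1]=2 grow→box=[1,3)
i=2: min(r-i=1, Z[1]=2)=1; Z[2]=1
i=3: i≥r, start 0; Z[3]=0
i=4: i≥r, start 0; Z[4]=0
i=5: i≥r, start 0; Z[5]=0
i=6: i≥r, start 0; Z[6]=0
i=7: i≥r, start 0; Z[7]=1 grow→box=[7,8)
i=8: i≥r, start 0; Z[8]=0
i=9: i≥r, start 0; Z[9]=0
i=10: i≥r, start 0; Z[10]=0
i=11: i≥r, start 0; Z[11]=0
i=12: i≥r, start 0; Z[12]=0
i=13: i≥r, start 0; Z[13]=1 grow→box=[13,14)
i=14: i≥r, start 0; Z[14]=0
i=15: i≥r, start 0; Z[15]=2 grow→box=[15,17)
i=16: min(r-i=1, Z[1]=2)=1; Z[16]=1
i=17: i≥r, start 0; Z[17]=0
i=18: i≥r, start 0; Z[18]=1 grow→box=[18,19)
i=19: i≥r, start 0; Z[19]=0
i=20: i≥r, start 0; Z[20]=0
i=21: i≥r, start 0; Z[21]=0
i=22: i≥r, start 0; Z[22]=0
i=23: i≥r, start 0; Z[23]=0
i=24: i≥r, start 0; Z[24]=0
i=25: i≥r, start 0; Z[25]=1 grow→box=[25,26)
i=26: i≥r, start 0; Z[26]=0
i=27: i≥r, start 0; Z[27]=0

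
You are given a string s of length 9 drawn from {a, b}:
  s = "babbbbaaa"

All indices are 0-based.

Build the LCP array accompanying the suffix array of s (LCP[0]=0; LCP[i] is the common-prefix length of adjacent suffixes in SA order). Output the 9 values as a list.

[0, 1, 2, 1, 0, 2, 1, 2, 3]

rank→(start, suffix):
  0 → (8, 'a')
  1 → (7, 'aa')
  2 → (6, 'aaa')
  3 → (1, 'abbbbaaa')
  4 → (5, 'baaa')
  5 → (0, 'babbbbaaa')
  6 → (4, 'bbaaa')
  7 → (3, 'bbbaaa')
  8 → (2, 'bbbbaaa')

SA = [8, 7, 6, 1, 5, 0, 4, 3, 2]
[i] adj suffixes → lcp
  [1] 8/7 → 1 ('a')
  [2] 7/6 → 2 ('aa')
  [3] 6/1 → 1 ('a')
  [4] 1/5 → 0 ('')
  [5] 5/0 → 2 ('ba')
  [6] 0/4 → 1 ('b')
  [7] 4/3 → 2 ('bb')
  [8] 3/2 → 3 ('bbb')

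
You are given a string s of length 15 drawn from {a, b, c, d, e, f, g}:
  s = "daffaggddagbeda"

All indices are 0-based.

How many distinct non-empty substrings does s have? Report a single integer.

rank | idx | suffix
   0 |  14 | a
   1 |   1 | affaggddagbeda
   2 |   9 | agbeda
   3 |   4 | aggddagbeda
   4 |  11 | beda
   5 |  13 | da
   6 |   0 | daffaggddagbeda
   7 |   8 | dagbeda
   8 |   7 | ddagbeda
   9 |  12 | eda
  10 |   3 | faggddagbeda
  11 |   2 | ffaggddagbeda
  12 |  10 | gbeda
  13 |   6 | gddagbeda
  14 |   5 | ggddagbeda

SA = [14, 1, 9, 4, 11, 13, 0, 8, 7, 12, 3, 2, 10, 6, 5]
[i] adj suffixes → lcp
  [1] 14/1 → 1 ('a')
  [2] 1/9 → 1 ('a')
  [3] 9/4 → 2 ('ag')
  [4] 4/11 → 0 ('')
  [5] 11/13 → 0 ('')
  [6] 13/0 → 2 ('da')
  [7] 0/8 → 2 ('da')
  [8] 8/7 → 1 ('d')
  [9] 7/12 → 0 ('')
  [10] 12/3 → 0 ('')
  [11] 3/2 → 1 ('f')
  [12] 2/10 → 0 ('')
  [13] 10/6 → 1 ('g')
  [14] 6/5 → 1 ('g')

n(n+1)/2 = 15·16/2 = 120
Σ LCP = 0 + 1 + 1 + 2 + 0 + 0 + 2 + 2 + 1 + 0 + 0 + 1 + 0 + 1 + 1 = 12
distinct = 120 − 12 = 108

108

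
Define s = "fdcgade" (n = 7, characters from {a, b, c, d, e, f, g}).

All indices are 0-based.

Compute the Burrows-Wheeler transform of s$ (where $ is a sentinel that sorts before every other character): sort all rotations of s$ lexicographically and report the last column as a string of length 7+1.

egdfad$c

rank  rotation  last
    0  $fdcgade  e
    1  ade$fdcg  g
    2  cgade$fd  d
    3  dcgade$f  f
    4  de$fdcga  a
    5  e$fdcgad  d
    6  fdcgade$  $
    7  gade$fdc  c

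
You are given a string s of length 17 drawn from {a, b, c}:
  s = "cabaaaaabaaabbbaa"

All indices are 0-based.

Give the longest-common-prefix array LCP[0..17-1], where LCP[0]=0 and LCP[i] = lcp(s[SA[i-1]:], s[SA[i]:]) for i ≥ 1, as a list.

[0, 1, 2, 4, 3, 4, 2, 3, 1, 5, 2, 0, 3, 4, 1, 2, 0]

sorted suffixes:
  #0 SA[0]=16  'a'
  #1 SA[1]=15  'aa'
  #2 SA[2]=3  'aaaaabaaabbbaa'
  #3 SA[3]=4  'aaaabaaabbbaa'
  #4 SA[4]=5  'aaabaaabbbaa'
  #5 SA[5]=9  'aaabbbaa'
  #6 SA[6]=6  'aabaaabbbaa'
  #7 SA[7]=10  'aabbbaa'
  #8 SA[8]=1  'abaaaaabaaabbbaa'
  #9 SA[9]=7  'abaaabbbaa'
  #10 SA[10]=11  'abbbaa'
  #11 SA[11]=14  'baa'
  #12 SA[12]=2  'baaaaabaaabbbaa'
  #13 SA[13]=8  'baaabbbaa'
  #14 SA[14]=13  'bbaa'
  #15 SA[15]=12  'bbbaa'
  #16 SA[16]=0  'cabaaaaabaaabbbaa'

SA = [16, 15, 3, 4, 5, 9, 6, 10, 1, 7, 11, 14, 2, 8, 13, 12, 0]
[i] adj suffixes → lcp
  [1] 16/15 → 1 ('a')
  [2] 15/3 → 2 ('aa')
  [3] 3/4 → 4 ('aaaa')
  [4] 4/5 → 3 ('aaa')
  [5] 5/9 → 4 ('aaab')
  [6] 9/6 → 2 ('aa')
  [7] 6/10 → 3 ('aab')
  [8] 10/1 → 1 ('a')
  [9] 1/7 → 5 ('abaaa')
  [10] 7/11 → 2 ('ab')
  [11] 11/14 → 0 ('')
  [12] 14/2 → 3 ('baa')
  [13] 2/8 → 4 ('baaa')
  [14] 8/13 → 1 ('b')
  [15] 13/12 → 2 ('bb')
  [16] 12/0 → 0 ('')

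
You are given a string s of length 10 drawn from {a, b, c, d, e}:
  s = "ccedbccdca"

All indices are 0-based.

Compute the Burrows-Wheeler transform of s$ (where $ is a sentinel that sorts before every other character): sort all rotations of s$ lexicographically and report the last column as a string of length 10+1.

acddb$ccecc

rank  rotation     last
    0  $ccedbccdca  a
    1  a$ccedbccdc  c
    2  bccdca$cced  d
    3  ca$ccedbccd  d
    4  ccdca$ccedb  b
    5  ccedbccdca$  $
    6  cdca$ccedbc  c
    7  cedbccdca$c  c
    8  dbccdca$cce  e
    9  dca$ccedbcc  c
   10  edbccdca$cc  c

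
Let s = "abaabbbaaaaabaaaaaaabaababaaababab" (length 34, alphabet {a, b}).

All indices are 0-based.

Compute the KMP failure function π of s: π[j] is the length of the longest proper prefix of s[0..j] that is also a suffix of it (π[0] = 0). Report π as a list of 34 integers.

π[0] = 0
j=1 s[j]='b': π[1]=0 (border '')
j=2 s[j]='a': π[2]=1 (border 'a')
j=3 s[j]='a': k: 1→0; π[3]=1 (border 'a')
j=4 s[j]='b': π[4]=2 (border 'ab')
j=5 s[j]='b': k: 2→0; π[5]=0 (border '')
j=6 s[j]='b': π[6]=0 (border '')
j=7 s[j]='a': π[7]=1 (border 'a')
j=8 s[j]='a': k: 1→0; π[8]=1 (border 'a')
j=9 s[j]='a': k: 1→0; π[9]=1 (border 'a')
j=10 s[j]='a': k: 1→0; π[10]=1 (border 'a')
j=11 s[j]='a': k: 1→0; π[11]=1 (border 'a')
j=12 s[j]='b': π[12]=2 (border 'ab')
j=13 s[j]='a': π[13]=3 (border 'aba')
j=14 s[j]='a': π[14]=4 (border 'abaa')
j=15 s[j]='a': k: 4→1→0; π[15]=1 (border 'a')
j=16 s[j]='a': k: 1→0; π[16]=1 (border 'a')
j=17 s[j]='a': k: 1→0; π[17]=1 (border 'a')
j=18 s[j]='a': k: 1→0; π[18]=1 (border 'a')
j=19 s[j]='a': k: 1→0; π[19]=1 (border 'a')
j=20 s[j]='b': π[20]=2 (border 'ab')
j=21 s[j]='a': π[21]=3 (border 'aba')
j=22 s[j]='a': π[22]=4 (border 'abaa')
j=23 s[j]='b': π[23]=5 (border 'abaab')
j=24 s[j]='a': k: 5→2; π[24]=3 (border 'aba')
j=25 s[j]='b': k: 3→1; π[25]=2 (border 'ab')
j=26 s[j]='a': π[26]=3 (border 'aba')
j=27 s[j]='a': π[27]=4 (border 'abaa')
j=28 s[j]='a': k: 4→1→0; π[28]=1 (border 'a')
j=29 s[j]='b': π[29]=2 (border 'ab')
j=30 s[j]='a': π[30]=3 (border 'aba')
j=31 s[j]='b': k: 3→1; π[31]=2 (border 'ab')
j=32 s[j]='a': π[32]=3 (border 'aba')
j=33 s[j]='b': k: 3→1; π[33]=2 (border 'ab')

[0, 0, 1, 1, 2, 0, 0, 1, 1, 1, 1, 1, 2, 3, 4, 1, 1, 1, 1, 1, 2, 3, 4, 5, 3, 2, 3, 4, 1, 2, 3, 2, 3, 2]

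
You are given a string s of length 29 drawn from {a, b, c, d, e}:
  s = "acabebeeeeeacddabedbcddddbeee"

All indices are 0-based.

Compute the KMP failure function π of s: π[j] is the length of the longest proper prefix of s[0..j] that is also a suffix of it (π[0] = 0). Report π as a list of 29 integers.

[0, 0, 1, 0, 0, 0, 0, 0, 0, 0, 0, 1, 2, 0, 0, 1, 0, 0, 0, 0, 0, 0, 0, 0, 0, 0, 0, 0, 0]

π[0] = 0
j=1 s[j]='c': π[1]=0 (border '')
j=2 s[j]='a': π[2]=1 (border 'a')
j=3 s[j]='b': k: 1→0; π[3]=0 (border '')
j=4 s[j]='e': π[4]=0 (border '')
j=5 s[j]='b': π[5]=0 (border '')
j=6 s[j]='e': π[6]=0 (border '')
j=7 s[j]='e': π[7]=0 (border '')
j=8 s[j]='e': π[8]=0 (border '')
j=9 s[j]='e': π[9]=0 (border '')
j=10 s[j]='e': π[10]=0 (border '')
j=11 s[j]='a': π[11]=1 (border 'a')
j=12 s[j]='c': π[12]=2 (border 'ac')
j=13 s[j]='d': k: 2→0; π[13]=0 (border '')
j=14 s[j]='d': π[14]=0 (border '')
j=15 s[j]='a': π[15]=1 (border 'a')
j=16 s[j]='b': k: 1→0; π[16]=0 (border '')
j=17 s[j]='e': π[17]=0 (border '')
j=18 s[j]='d': π[18]=0 (border '')
j=19 s[j]='b': π[19]=0 (border '')
j=20 s[j]='c': π[20]=0 (border '')
j=21 s[j]='d': π[21]=0 (border '')
j=22 s[j]='d': π[22]=0 (border '')
j=23 s[j]='d': π[23]=0 (border '')
j=24 s[j]='d': π[24]=0 (border '')
j=25 s[j]='b': π[25]=0 (border '')
j=26 s[j]='e': π[26]=0 (border '')
j=27 s[j]='e': π[27]=0 (border '')
j=28 s[j]='e': π[28]=0 (border '')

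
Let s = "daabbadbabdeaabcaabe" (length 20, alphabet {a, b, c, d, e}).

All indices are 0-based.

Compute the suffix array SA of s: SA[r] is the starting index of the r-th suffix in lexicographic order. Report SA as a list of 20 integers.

rank | idx | suffix
   0 |   1 | aabbadbabdeaabcaabe
   1 |  12 | aabcaabe
   2 |  16 | aabe
   3 |   2 | abbadbabdeaabcaabe
   4 |  13 | abcaabe
   5 |   8 | abdeaabcaabe
   6 |  17 | abe
   7 |   5 | adbabdeaabcaabe
   8 |   7 | babdeaabcaabe
   9 |   4 | badbabdeaabcaabe
  10 |   3 | bbadbabdeaabcaabe
  11 |  14 | bcaabe
  12 |   9 | bdeaabcaabe
  13 |  18 | be
  14 |  15 | caabe
  15 |   0 | daabbadbabdeaabcaabe
  16 |   6 | dbabdeaabcaabe
  17 |  10 | deaabcaabe
  18 |  19 | e
  19 |  11 | eaabcaabe

[1, 12, 16, 2, 13, 8, 17, 5, 7, 4, 3, 14, 9, 18, 15, 0, 6, 10, 19, 11]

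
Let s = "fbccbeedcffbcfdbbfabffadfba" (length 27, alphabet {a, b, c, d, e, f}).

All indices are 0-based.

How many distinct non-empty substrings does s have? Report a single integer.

rank→(start, suffix):
  0 → (26, 'a')
  1 → (18, 'abffadfba')
  2 → (22, 'adfba')
  3 → (25, 'ba')
  4 → (15, 'bbfabffadfba')
  5 → (1, 'bccbeedcffbcfdbbfabffadfba')
  6 → (11, 'bcfdbbfabffadfba')
  7 → (4, 'beedcffbcfdbbfabffadfba')
  8 → (16, 'bfabffadfba')
  9 → (19, 'bffadfba')
  10 → (3, 'cbeedcffbcfdbbfabffadfba')
  11 → (2, 'ccbeedcffbcfdbbfabffadfba')
  12 → (12, 'cfdbbfabffadfba')
  13 → (8, 'cffbcfdbbfabffadfba')
  14 → (14, 'dbbfabffadfba')
  15 → (7, 'dcffbcfdbbfabffadfba')
  16 → (23, 'dfba')
  17 → (6, 'edcffbcfdbbfabffadfba')
  18 → (5, 'eedcffbcfdbbfabffadfba')
  19 → (17, 'fabffadfba')
  20 → (21, 'fadfba')
  21 → (24, 'fba')
  22 → (0, 'fbccbeedcffbcfdbbfabffadfba')
  23 → (10, 'fbcfdbbfabffadfba')
  24 → (13, 'fdbbfabffadfba')
  25 → (20, 'ffadfba')
  26 → (9, 'ffbcfdbbfabffadfba')

SA = [26, 18, 22, 25, 15, 1, 11, 4, 16, 19, 3, 2, 12, 8, 14, 7, 23, 6, 5, 17, 21, 24, 0, 10, 13, 20, 9]
i: (SA[i-1],SA[i]) lcp shared
  1: (26,18) 1 'a'
  2: (18,22) 1 'a'
  3: (22,25) 0 ''
  4: (25,15) 1 'b'
  5: (15,1) 1 'b'
  6: (1,11) 2 'bc'
  7: (11,4) 1 'b'
  8: (4,16) 1 'b'
  9: (16,19) 2 'bf'
  10: (19,3) 0 ''
  11: (3,2) 1 'c'
  12: (2,12) 1 'c'
  13: (12,8) 2 'cf'
  14: (8,14) 0 ''
  15: (14,7) 1 'd'
  16: (7,23) 1 'd'
  17: (23,6) 0 ''
  18: (6,5) 1 'e'
  19: (5,17) 0 ''
  20: (17,21) 2 'fa'
  21: (21,24) 1 'f'
  22: (24,0) 2 'fb'
  23: (0,10) 3 'fbc'
  24: (10,13) 1 'f'
  25: (13,20) 1 'f'
  26: (20,9) 2 'ff'

n(n+1)/2 = 27·28/2 = 378
Σ LCP = 0 + 1 + 1 + 0 + 1 + 1 + 2 + 1 + 1 + 2 + 0 + 1 + 1 + 2 + 0 + 1 + 1 + 0 + 1 + 0 + 2 + 1 + 2 + 3 + 1 + 1 + 2 = 29
distinct = 378 − 29 = 349

349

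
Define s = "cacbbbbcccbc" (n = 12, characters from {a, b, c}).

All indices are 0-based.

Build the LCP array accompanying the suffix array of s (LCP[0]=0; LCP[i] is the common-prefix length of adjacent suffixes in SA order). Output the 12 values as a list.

sorted suffixes:
  #0 SA[0]=1  'acbbbbcccbc'
  #1 SA[1]=3  'bbbbcccbc'
  #2 SA[2]=4  'bbbcccbc'
  #3 SA[3]=5  'bbcccbc'
  #4 SA[4]=10  'bc'
  #5 SA[5]=6  'bcccbc'
  #6 SA[6]=11  'c'
  #7 SA[7]=0  'cacbbbbcccbc'
  #8 SA[8]=2  'cbbbbcccbc'
  #9 SA[9]=9  'cbc'
  #10 SA[10]=8  'ccbc'
  #11 SA[11]=7  'cccbc'

SA = [1, 3, 4, 5, 10, 6, 11, 0, 2, 9, 8, 7]
[i] adj suffixes → lcp
  [1] 1/3 → 0 ('')
  [2] 3/4 → 3 ('bbb')
  [3] 4/5 → 2 ('bb')
  [4] 5/10 → 1 ('b')
  [5] 10/6 → 2 ('bc')
  [6] 6/11 → 0 ('')
  [7] 11/0 → 1 ('c')
  [8] 0/2 → 1 ('c')
  [9] 2/9 → 2 ('cb')
  [10] 9/8 → 1 ('c')
  [11] 8/7 → 2 ('cc')

[0, 0, 3, 2, 1, 2, 0, 1, 1, 2, 1, 2]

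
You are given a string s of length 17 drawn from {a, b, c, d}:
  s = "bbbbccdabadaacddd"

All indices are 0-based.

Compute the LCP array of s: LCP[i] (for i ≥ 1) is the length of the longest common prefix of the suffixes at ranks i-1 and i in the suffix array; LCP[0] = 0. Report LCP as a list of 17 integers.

rank | idx | suffix
   0 |  11 | aacddd
   1 |   7 | abadaacddd
   2 |  12 | acddd
   3 |   9 | adaacddd
   4 |   8 | badaacddd
   5 |   0 | bbbbccdabadaacddd
   6 |   1 | bbbccdabadaacddd
   7 |   2 | bbccdabadaacddd
   8 |   3 | bccdabadaacddd
   9 |   4 | ccdabadaacddd
  10 |   5 | cdabadaacddd
  11 |  13 | cddd
  12 |  16 | d
  13 |  10 | daacddd
  14 |   6 | dabadaacddd
  15 |  15 | dd
  16 |  14 | ddd

SA = [11, 7, 12, 9, 8, 0, 1, 2, 3, 4, 5, 13, 16, 10, 6, 15, 14]
rank  pair      lcp
   1  s[11:],s[7:]  1  'a'
   2  s[7:],s[12:]  1  'a'
   3  s[12:],s[9:]  1  'a'
   4  s[9:],s[8:]  0  ''
   5  s[8:],s[0:]  1  'b'
   6  s[0:],s[1:]  3  'bbb'
   7  s[1:],s[2:]  2  'bb'
   8  s[2:],s[3:]  1  'b'
   9  s[3:],s[4:]  0  ''
  10  s[4:],s[5:]  1  'c'
  11  s[5:],s[13:]  2  'cd'
  12  s[13:],s[16:]  0  ''
  13  s[16:],s[10:]  1  'd'
  14  s[10:],s[6:]  2  'da'
  15  s[6:],s[15:]  1  'd'
  16  s[15:],s[14:]  2  'dd'

[0, 1, 1, 1, 0, 1, 3, 2, 1, 0, 1, 2, 0, 1, 2, 1, 2]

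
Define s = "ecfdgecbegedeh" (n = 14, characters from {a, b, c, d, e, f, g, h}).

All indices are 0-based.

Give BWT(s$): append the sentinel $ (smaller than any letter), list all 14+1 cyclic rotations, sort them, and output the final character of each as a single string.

hceeefg$gbdcdee

rank  rotation         last
    0  $ecfdgecbegedeh  h
    1  begedeh$ecfdgec  c
    2  cbegedeh$ecfdge  e
    3  cfdgecbegedeh$e  e
    4  deh$ecfdgecbege  e
    5  dgecbegedeh$ecf  f
    6  ecbegedeh$ecfdg  g
    7  ecfdgecbegedeh$  $
    8  edeh$ecfdgecbeg  g
    9  egedeh$ecfdgecb  b
   10  eh$ecfdgecbeged  d
   11  fdgecbegedeh$ec  c
   12  gecbegedeh$ecfd  d
   13  gedeh$ecfdgecbe  e
   14  h$ecfdgecbegede  e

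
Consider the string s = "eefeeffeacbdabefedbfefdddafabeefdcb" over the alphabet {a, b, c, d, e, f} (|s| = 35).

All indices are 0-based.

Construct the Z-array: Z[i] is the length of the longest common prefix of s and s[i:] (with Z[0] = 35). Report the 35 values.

[35, 1, 0, 3, 1, 0, 0, 1, 0, 0, 0, 0, 0, 0, 1, 0, 1, 0, 0, 0, 1, 0, 0, 0, 0, 0, 0, 0, 0, 3, 1, 0, 0, 0, 0]

Z[0]=35
i=1: fresh scan; Z[1]=1 extend→box=[1,2)
i=2: fresh scan; Z[2]=0
i=3: fresh scan; Z[3]=3 extend→box=[3,6)
i=4: min(r-i=2, Z[1]=1)=1; Z[4]=1
i=5: min(r-i=1, Z[2]=0)=0; Z[5]=0
i=6: fresh scan; Z[6]=0
i=7: fresh scan; Z[7]=1 extend→box=[7,8)
i=8: fresh scan; Z[8]=0
i=9: fresh scan; Z[9]=0
i=10: fresh scan; Z[10]=0
i=11: fresh scan; Z[11]=0
i=12: fresh scan; Z[12]=0
i=13: fresh scan; Z[13]=0
i=14: fresh scan; Z[14]=1 extend→box=[14,15)
i=15: fresh scan; Z[15]=0
i=16: fresh scan; Z[16]=1 extend→box=[16,17)
i=17: fresh scan; Z[17]=0
i=18: fresh scan; Z[18]=0
i=19: fresh scan; Z[19]=0
i=20: fresh scan; Z[20]=1 extend→box=[20,21)
i=21: fresh scan; Z[21]=0
i=22: fresh scan; Z[22]=0
i=23: fresh scan; Z[23]=0
i=24: fresh scan; Z[24]=0
i=25: fresh scan; Z[25]=0
i=26: fresh scan; Z[26]=0
i=27: fresh scan; Z[27]=0
i=28: fresh scan; Z[28]=0
i=29: fresh scan; Z[29]=3 extend→box=[29,32)
i=30: min(r-i=2, Z[1]=1)=1; Z[30]=1
i=31: min(r-i=1, Z[2]=0)=0; Z[31]=0
i=32: fresh scan; Z[32]=0
i=33: fresh scan; Z[33]=0
i=34: fresh scan; Z[34]=0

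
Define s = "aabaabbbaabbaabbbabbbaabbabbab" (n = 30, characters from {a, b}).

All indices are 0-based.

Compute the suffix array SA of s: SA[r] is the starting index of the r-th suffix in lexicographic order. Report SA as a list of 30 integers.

sorted suffixes:
  #0 SA[0]=0  'aabaabbbaabbaabbbabbbaabbabbab'
  #1 SA[1]=8  'aabbaabbbabbbaabbabbab'
  #2 SA[2]=21  'aabbabbab'
  #3 SA[3]=3  'aabbbaabbaabbbabbbaabbabbab'
  #4 SA[4]=12  'aabbbabbbaabbabbab'
  #5 SA[5]=28  'ab'
  #6 SA[6]=1  'abaabbbaabbaabbbabbbaabbabbab'
  #7 SA[7]=9  'abbaabbbabbbaabbabbab'
  #8 SA[8]=25  'abbab'
  #9 SA[9]=22  'abbabbab'
  #10 SA[10]=4  'abbbaabbaabbbabbbaabbabbab'
  #11 SA[11]=17  'abbbaabbabbab'
  #12 SA[12]=13  'abbbabbbaabbabbab'
  #13 SA[13]=29  'b'
  #14 SA[14]=7  'baabbaabbbabbbaabbabbab'
  #15 SA[15]=20  'baabbabbab'
  #16 SA[16]=2  'baabbbaabbaabbbabbbaabbabbab'
  #17 SA[17]=11  'baabbbabbbaabbabbab'
  #18 SA[18]=27  'bab'
  #19 SA[19]=24  'babbab'
  #20 SA[20]=16  'babbbaabbabbab'
  #21 SA[21]=6  'bbaabbaabbbabbbaabbabbab'
  #22 SA[22]=19  'bbaabbabbab'
  #23 SA[23]=10  'bbaabbbabbbaabbabbab'
  #24 SA[24]=26  'bbab'
  #25 SA[25]=23  'bbabbab'
  #26 SA[26]=15  'bbabbbaabbabbab'
  #27 SA[27]=5  'bbbaabbaabbbabbbaabbabbab'
  #28 SA[28]=18  'bbbaabbabbab'
  #29 SA[29]=14  'bbbabbbaabbabbab'

[0, 8, 21, 3, 12, 28, 1, 9, 25, 22, 4, 17, 13, 29, 7, 20, 2, 11, 27, 24, 16, 6, 19, 10, 26, 23, 15, 5, 18, 14]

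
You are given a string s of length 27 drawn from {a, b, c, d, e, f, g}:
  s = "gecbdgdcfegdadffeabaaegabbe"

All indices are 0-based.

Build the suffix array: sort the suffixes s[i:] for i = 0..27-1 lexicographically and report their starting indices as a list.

[19, 17, 23, 12, 20, 18, 24, 3, 25, 2, 7, 11, 6, 13, 4, 26, 16, 1, 21, 9, 15, 8, 14, 22, 10, 5, 0]

rank→(start, suffix):
  0 → (19, 'aaegabbe')
  1 → (17, 'abaaegabbe')
  2 → (23, 'abbe')
  3 → (12, 'adffeabaaegabbe')
  4 → (20, 'aegabbe')
  5 → (18, 'baaegabbe')
  6 → (24, 'bbe')
  7 → (3, 'bdgdcfegdadffeabaaegabbe')
  8 → (25, 'be')
  9 → (2, 'cbdgdcfegdadffeabaaegabbe')
  10 → (7, 'cfegdadffeabaaegabbe')
  11 → (11, 'dadffeabaaegabbe')
  12 → (6, 'dcfegdadffeabaaegabbe')
  13 → (13, 'dffeabaaegabbe')
  14 → (4, 'dgdcfegdadffeabaaegabbe')
  15 → (26, 'e')
  16 → (16, 'eabaaegabbe')
  17 → (1, 'ecbdgdcfegdadffeabaaegabbe')
  18 → (21, 'egabbe')
  19 → (9, 'egdadffeabaaegabbe')
  20 → (15, 'feabaaegabbe')
  21 → (8, 'fegdadffeabaaegabbe')
  22 → (14, 'ffeabaaegabbe')
  23 → (22, 'gabbe')
  24 → (10, 'gdadffeabaaegabbe')
  25 → (5, 'gdcfegdadffeabaaegabbe')
  26 → (0, 'gecbdgdcfegdadffeabaaegabbe')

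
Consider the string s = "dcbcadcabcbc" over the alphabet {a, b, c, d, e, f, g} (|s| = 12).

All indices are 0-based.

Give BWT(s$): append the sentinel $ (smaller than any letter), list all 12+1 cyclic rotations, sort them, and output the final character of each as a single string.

cccccabdbbda$

rank  rotation       last
    0  $dcbcadcabcbc  c
    1  abcbc$dcbcadc  c
    2  adcabcbc$dcbc  c
    3  bc$dcbcadcabc  c
    4  bcadcabcbc$dc  c
    5  bcbc$dcbcadca  a
    6  c$dcbcadcabcb  b
    7  cabcbc$dcbcad  d
    8  cadcabcbc$dcb  b
    9  cbc$dcbcadcab  b
   10  cbcadcabcbc$d  d
   11  dcabcbc$dcbca  a
   12  dcbcadcabcbc$  $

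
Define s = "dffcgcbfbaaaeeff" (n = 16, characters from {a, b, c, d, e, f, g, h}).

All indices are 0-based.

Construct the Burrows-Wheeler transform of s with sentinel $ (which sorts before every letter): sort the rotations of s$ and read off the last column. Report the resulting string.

rank  rotation           last
    0  $dffcgcbfbaaaeeff  f
    1  aaaeeff$dffcgcbfb  b
    2  aaeeff$dffcgcbfba  a
    3  aeeff$dffcgcbfbaa  a
    4  baaaeeff$dffcgcbf  f
    5  bfbaaaeeff$dffcgc  c
    6  cbfbaaaeeff$dffcg  g
    7  cgcbfbaaaeeff$dff  f
    8  dffcgcbfbaaaeeff$  $
    9  eeff$dffcgcbfbaaa  a
   10  eff$dffcgcbfbaaae  e
   11  f$dffcgcbfbaaaeef  f
   12  fbaaaeeff$dffcgcb  b
   13  fcgcbfbaaaeeff$df  f
   14  ff$dffcgcbfbaaaee  e
   15  ffcgcbfbaaaeeff$d  d
   16  gcbfbaaaeeff$dffc  c

fbaafcgf$aefbfedc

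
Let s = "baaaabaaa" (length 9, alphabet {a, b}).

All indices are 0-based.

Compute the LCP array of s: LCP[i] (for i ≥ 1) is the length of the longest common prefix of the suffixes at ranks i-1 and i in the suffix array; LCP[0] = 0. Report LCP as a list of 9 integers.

rank | idx | suffix
   0 |   8 | a
   1 |   7 | aa
   2 |   6 | aaa
   3 |   1 | aaaabaaa
   4 |   2 | aaabaaa
   5 |   3 | aabaaa
   6 |   4 | abaaa
   7 |   5 | baaa
   8 |   0 | baaaabaaa

SA = [8, 7, 6, 1, 2, 3, 4, 5, 0]
i: (SA[i-1],SA[i]) lcp shared
  1: (8,7) 1 'a'
  2: (7,6) 2 'aa'
  3: (6,1) 3 'aaa'
  4: (1,2) 3 'aaa'
  5: (2,3) 2 'aa'
  6: (3,4) 1 'a'
  7: (4,5) 0 ''
  8: (5,0) 4 'baaa'

[0, 1, 2, 3, 3, 2, 1, 0, 4]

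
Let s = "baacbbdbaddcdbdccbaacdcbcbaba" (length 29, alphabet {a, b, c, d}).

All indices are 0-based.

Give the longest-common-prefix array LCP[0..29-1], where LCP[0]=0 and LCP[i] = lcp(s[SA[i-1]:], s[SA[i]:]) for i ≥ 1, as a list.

[0, 1, 3, 1, 1, 2, 1, 0, 2, 4, 2, 2, 1, 1, 1, 2, 0, 3, 2, 2, 1, 1, 2, 0, 2, 1, 2, 2, 1]

sorted suffixes:
  #0 SA[0]=28  'a'
  #1 SA[1]=1  'aacbbdbaddcdbdccbaacdcbcbaba'
  #2 SA[2]=18  'aacdcbcbaba'
  #3 SA[3]=26  'aba'
  #4 SA[4]=2  'acbbdbaddcdbdccbaacdcbcbaba'
  #5 SA[5]=19  'acdcbcbaba'
  #6 SA[6]=8  'addcdbdccbaacdcbcbaba'
  #7 SA[7]=27  'ba'
  #8 SA[8]=0  'baacbbdbaddcdbdccbaacdcbcbaba'
  #9 SA[9]=17  'baacdcbcbaba'
  #10 SA[10]=25  'baba'
  #11 SA[11]=7  'baddcdbdccbaacdcbcbaba'
  #12 SA[12]=4  'bbdbaddcdbdccbaacdcbcbaba'
  #13 SA[13]=23  'bcbaba'
  #14 SA[14]=5  'bdbaddcdbdccbaacdcbcbaba'
  #15 SA[15]=13  'bdccbaacdcbcbaba'
  #16 SA[16]=16  'cbaacdcbcbaba'
  #17 SA[17]=24  'cbaba'
  #18 SA[18]=3  'cbbdbaddcdbdccbaacdcbcbaba'
  #19 SA[19]=22  'cbcbaba'
  #20 SA[20]=15  'ccbaacdcbcbaba'
  #21 SA[21]=11  'cdbdccbaacdcbcbaba'
  #22 SA[22]=20  'cdcbcbaba'
  #23 SA[23]=6  'dbaddcdbdccbaacdcbcbaba'
  #24 SA[24]=12  'dbdccbaacdcbcbaba'
  #25 SA[25]=21  'dcbcbaba'
  #26 SA[26]=14  'dccbaacdcbcbaba'
  #27 SA[27]=10  'dcdbdccbaacdcbcbaba'
  #28 SA[28]=9  'ddcdbdccbaacdcbcbaba'

SA = [28, 1, 18, 26, 2, 19, 8, 27, 0, 17, 25, 7, 4, 23, 5, 13, 16, 24, 3, 22, 15, 11, 20, 6, 12, 21, 14, 10, 9]
rank  pair      lcp
   1  s[28:],s[1:]  1  'a'
   2  s[1:],s[18:]  3  'aac'
   3  s[18:],s[26:]  1  'a'
   4  s[26:],s[2:]  1  'a'
   5  s[2:],s[19:]  2  'ac'
   6  s[19:],s[8:]  1  'a'
   7  s[8:],s[27:]  0  ''
   8  s[27:],s[0:]  2  'ba'
   9  s[0:],s[17:]  4  'baac'
  10  s[17:],s[25:]  2  'ba'
  11  s[25:],s[7:]  2  'ba'
  12  s[7:],s[4:]  1  'b'
  13  s[4:],s[23:]  1  'b'
  14  s[23:],s[5:]  1  'b'
  15  s[5:],s[13:]  2  'bd'
  16  s[13:],s[16:]  0  ''
  17  s[16:],s[24:]  3  'cba'
  18  s[24:],s[3:]  2  'cb'
  19  s[3:],s[22:]  2  'cb'
  20  s[22:],s[15:]  1  'c'
  21  s[15:],s[11:]  1  'c'
  22  s[11:],s[20:]  2  'cd'
  23  s[20:],s[6:]  0  ''
  24  s[6:],s[12:]  2  'db'
  25  s[12:],s[21:]  1  'd'
  26  s[21:],s[14:]  2  'dc'
  27  s[14:],s[10:]  2  'dc'
  28  s[10:],s[9:]  1  'd'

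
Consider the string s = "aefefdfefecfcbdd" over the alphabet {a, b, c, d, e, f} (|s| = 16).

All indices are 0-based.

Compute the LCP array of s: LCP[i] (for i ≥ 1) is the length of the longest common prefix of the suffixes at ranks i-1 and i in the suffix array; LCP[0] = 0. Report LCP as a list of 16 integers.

sorted suffixes:
  #0 SA[0]=0  'aefefdfefecfcbdd'
  #1 SA[1]=13  'bdd'
  #2 SA[2]=12  'cbdd'
  #3 SA[3]=10  'cfcbdd'
  #4 SA[4]=15  'd'
  #5 SA[5]=14  'dd'
  #6 SA[6]=5  'dfefecfcbdd'
  #7 SA[7]=9  'ecfcbdd'
  #8 SA[8]=3  'efdfefecfcbdd'
  #9 SA[9]=7  'efecfcbdd'
  #10 SA[10]=1  'efefdfefecfcbdd'
  #11 SA[11]=11  'fcbdd'
  #12 SA[12]=4  'fdfefecfcbdd'
  #13 SA[13]=8  'fecfcbdd'
  #14 SA[14]=2  'fefdfefecfcbdd'
  #15 SA[15]=6  'fefecfcbdd'

SA = [0, 13, 12, 10, 15, 14, 5, 9, 3, 7, 1, 11, 4, 8, 2, 6]
rank  pair      lcp
   1  s[0:],s[13:]  0  ''
   2  s[13:],s[12:]  0  ''
   3  s[12:],s[10:]  1  'c'
   4  s[10:],s[15:]  0  ''
   5  s[15:],s[14:]  1  'd'
   6  s[14:],s[5:]  1  'd'
   7  s[5:],s[9:]  0  ''
   8  s[9:],s[3:]  1  'e'
   9  s[3:],s[7:]  2  'ef'
  10  s[7:],s[1:]  3  'efe'
  11  s[1:],s[11:]  0  ''
  12  s[11:],s[4:]  1  'f'
  13  s[4:],s[8:]  1  'f'
  14  s[8:],s[2:]  2  'fe'
  15  s[2:],s[6:]  3  'fef'

[0, 0, 0, 1, 0, 1, 1, 0, 1, 2, 3, 0, 1, 1, 2, 3]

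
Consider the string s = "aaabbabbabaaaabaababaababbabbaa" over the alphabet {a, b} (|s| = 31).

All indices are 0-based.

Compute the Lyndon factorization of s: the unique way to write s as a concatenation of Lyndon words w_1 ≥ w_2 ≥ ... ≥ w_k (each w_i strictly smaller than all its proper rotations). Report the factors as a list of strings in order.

emit factor 1: 'aaabbabbab' (i=0, period=10)
emit factor 2: 'aaaabaababaababbabb' (i=10, period=19)
emit factor 3: 'a' (i=29, period=1)
emit factor 4: 'a' (i=30, period=1)

["aaabbabbab", "aaaabaababaababbabb", "a", "a"]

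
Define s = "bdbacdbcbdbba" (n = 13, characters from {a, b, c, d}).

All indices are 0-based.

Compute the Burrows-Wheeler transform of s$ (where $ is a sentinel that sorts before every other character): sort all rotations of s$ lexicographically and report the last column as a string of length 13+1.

rank  rotation        last
    0  $bdbacdbcbdbba  a
    1  a$bdbacdbcbdbb  b
    2  acdbcbdbba$bdb  b
    3  ba$bdbacdbcbdb  b
    4  bacdbcbdbba$bd  d
    5  bba$bdbacdbcbd  d
    6  bcbdbba$bdbacd  d
    7  bdbacdbcbdbba$  $
    8  bdbba$bdbacdbc  c
    9  cbdbba$bdbacdb  b
   10  cdbcbdbba$bdba  a
   11  dbacdbcbdbba$b  b
   12  dbba$bdbacdbcb  b
   13  dbcbdbba$bdbac  c

abbbddd$cbabbc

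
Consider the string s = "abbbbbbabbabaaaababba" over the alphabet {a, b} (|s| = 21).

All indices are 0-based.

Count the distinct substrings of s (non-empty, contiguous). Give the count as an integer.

rank→(start, suffix):
  0 → (20, 'a')
  1 → (12, 'aaaababba')
  2 → (13, 'aaababba')
  3 → (14, 'aababba')
  4 → (10, 'abaaaababba')
  5 → (15, 'ababba')
  6 → (17, 'abba')
  7 → (7, 'abbabaaaababba')
  8 → (0, 'abbbbbbabbabaaaababba')
  9 → (19, 'ba')
  10 → (11, 'baaaababba')
  11 → (9, 'babaaaababba')
  12 → (16, 'babba')
  13 → (6, 'babbabaaaababba')
  14 → (18, 'bba')
  15 → (8, 'bbabaaaababba')
  16 → (5, 'bbabbabaaaababba')
  17 → (4, 'bbbabbabaaaababba')
  18 → (3, 'bbbbabbabaaaababba')
  19 → (2, 'bbbbbabbabaaaababba')
  20 → (1, 'bbbbbbabbabaaaababba')

SA = [20, 12, 13, 14, 10, 15, 17, 7, 0, 19, 11, 9, 16, 6, 18, 8, 5, 4, 3, 2, 1]
rank  pair      lcp
   1  s[20:],s[12:]  1  'a'
   2  s[12:],s[13:]  3  'aaa'
   3  s[13:],s[14:]  2  'aa'
   4  s[14:],s[10:]  1  'a'
   5  s[10:],s[15:]  3  'aba'
   6  s[15:],s[17:]  2  'ab'
   7  s[17:],s[7:]  4  'abba'
   8  s[7:],s[0:]  3  'abb'
   9  s[0:],s[19:]  0  ''
  10  s[19:],s[11:]  2  'ba'
  11  s[11:],s[9:]  2  'ba'
  12  s[9:],s[16:]  3  'bab'
  13  s[16:],s[6:]  5  'babba'
  14  s[6:],s[18:]  1  'b'
  15  s[18:],s[8:]  3  'bba'
  16  s[8:],s[5:]  4  'bbab'
  17  s[5:],s[4:]  2  'bb'
  18  s[4:],s[3:]  3  'bbb'
  19  s[3:],s[2:]  4  'bbbb'
  20  s[2:],s[1:]  5  'bbbbb'

n(n+1)/2 = 21·22/2 = 231
Σ LCP = 0 + 1 + 3 + 2 + 1 + 3 + 2 + 4 + 3 + 0 + 2 + 2 + 3 + 5 + 1 + 3 + 4 + 2 + 3 + 4 + 5 = 53
distinct = 231 − 53 = 178

178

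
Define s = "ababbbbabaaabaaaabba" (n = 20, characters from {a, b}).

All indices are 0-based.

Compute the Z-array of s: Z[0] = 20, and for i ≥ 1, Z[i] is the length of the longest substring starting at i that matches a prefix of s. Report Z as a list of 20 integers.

[20, 0, 2, 0, 0, 0, 0, 3, 0, 1, 1, 3, 0, 1, 1, 1, 2, 0, 0, 1]

Z[0]=20
i=1: i≥r, start 0; Z[1]=0
i=2: i≥r, start 0; Z[2]=2 extend→box=[2,4)
i=3: min(r-i=1, Z[1]=0)=0; Z[3]=0
i=4: i≥r, start 0; Z[4]=0
i=5: i≥r, start 0; Z[5]=0
i=6: i≥r, start 0; Z[6]=0
i=7: i≥r, start 0; Z[7]=3 extend→box=[7,10)
i=8: min(r-i=2, Z[1]=0)=0; Z[8]=0
i=9: min(r-i=1, Z[2]=2)=1; Z[9]=1
i=10: i≥r, start 0; Z[10]=1 extend→box=[10,11)
i=11: i≥r, start 0; Z[11]=3 extend→box=[11,14)
i=12: min(r-i=2, Z[1]=0)=0; Z[12]=0
i=13: min(r-i=1, Z[2]=2)=1; Z[13]=1
i=14: i≥r, start 0; Z[14]=1 extend→box=[14,15)
i=15: i≥r, start 0; Z[15]=1 extend→box=[15,16)
i=16: i≥r, start 0; Z[16]=2 extend→box=[16,18)
i=17: min(r-i=1, Z[1]=0)=0; Z[17]=0
i=18: i≥r, start 0; Z[18]=0
i=19: i≥r, start 0; Z[19]=1 extend→box=[19,20)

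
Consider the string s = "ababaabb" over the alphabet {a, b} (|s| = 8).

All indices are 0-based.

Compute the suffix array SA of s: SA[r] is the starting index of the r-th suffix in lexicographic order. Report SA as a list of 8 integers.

[4, 2, 0, 5, 7, 3, 1, 6]

rank | idx | suffix
   0 |   4 | aabb
   1 |   2 | abaabb
   2 |   0 | ababaabb
   3 |   5 | abb
   4 |   7 | b
   5 |   3 | baabb
   6 |   1 | babaabb
   7 |   6 | bb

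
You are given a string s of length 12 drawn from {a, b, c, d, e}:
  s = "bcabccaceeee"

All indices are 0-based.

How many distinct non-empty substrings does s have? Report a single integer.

rank | idx | suffix
   0 |   2 | abccaceeee
   1 |   6 | aceeee
   2 |   0 | bcabccaceeee
   3 |   3 | bccaceeee
   4 |   1 | cabccaceeee
   5 |   5 | caceeee
   6 |   4 | ccaceeee
   7 |   7 | ceeee
   8 |  11 | e
   9 |  10 | ee
  10 |   9 | eee
  11 |   8 | eeee

SA = [2, 6, 0, 3, 1, 5, 4, 7, 11, 10, 9, 8]
rank  pair      lcp
   1  s[2:],s[6:]  1  'a'
   2  s[6:],s[0:]  0  ''
   3  s[0:],s[3:]  2  'bc'
   4  s[3:],s[1:]  0  ''
   5  s[1:],s[5:]  2  'ca'
   6  s[5:],s[4:]  1  'c'
   7  s[4:],s[7:]  1  'c'
   8  s[7:],s[11:]  0  ''
   9  s[11:],s[10:]  1  'e'
  10  s[10:],s[9:]  2  'ee'
  11  s[9:],s[8:]  3  'eee'

n(n+1)/2 = 12·13/2 = 78
Σ LCP = 0 + 1 + 0 + 2 + 0 + 2 + 1 + 1 + 0 + 1 + 2 + 3 = 13
distinct = 78 − 13 = 65

65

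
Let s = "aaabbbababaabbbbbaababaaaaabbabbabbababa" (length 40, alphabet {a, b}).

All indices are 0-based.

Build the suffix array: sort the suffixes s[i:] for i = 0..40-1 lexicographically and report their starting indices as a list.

rank | idx | suffix
   0 |  39 | a
   1 |  22 | aaaaabbabbabbababa
   2 |  23 | aaaabbabbabbababa
   3 |  24 | aaabbabbabbababa
   4 |   0 | aaabbbababaabbbbbaababaaaaabbabbabbababa
   5 |  17 | aababaaaaabbabbabbababa
   6 |  25 | aabbabbabbababa
   7 |   1 | aabbbababaabbbbbaababaaaaabbabbabbababa
   8 |  10 | aabbbbbaababaaaaabbabbabbababa
   9 |  37 | aba
  10 |  20 | abaaaaabbabbabbababa
  11 |   8 | abaabbbbbaababaaaaabbabbabbababa
  12 |  35 | ababa
  13 |  18 | ababaaaaabbabbabbababa
  14 |   6 | ababaabbbbbaababaaaaabbabbabbababa
  15 |  32 | abbababa
  16 |  29 | abbabbababa
  17 |  26 | abbabbabbababa
  18 |   2 | abbbababaabbbbbaababaaaaabbabbabbababa
  19 |  11 | abbbbbaababaaaaabbabbabbababa
  20 |  38 | ba
  21 |  21 | baaaaabbabbabbababa
  22 |  16 | baababaaaaabbabbabbababa
  23 |   9 | baabbbbbaababaaaaabbabbabbababa
  24 |  36 | baba
  25 |  19 | babaaaaabbabbabbababa
  26 |   7 | babaabbbbbaababaaaaabbabbabbababa
  27 |  34 | bababa
  28 |   5 | bababaabbbbbaababaaaaabbabbabbababa
  29 |  31 | babbababa
  30 |  28 | babbabbababa
  31 |  15 | bbaababaaaaabbabbabbababa
  32 |  33 | bbababa
  33 |   4 | bbababaabbbbbaababaaaaabbabbabbababa
  34 |  30 | bbabbababa
  35 |  27 | bbabbabbababa
  36 |  14 | bbbaababaaaaabbabbabbababa
  37 |   3 | bbbababaabbbbbaababaaaaabbabbabbababa
  38 |  13 | bbbbaababaaaaabbabbabbababa
  39 |  12 | bbbbbaababaaaaabbabbabbababa

[39, 22, 23, 24, 0, 17, 25, 1, 10, 37, 20, 8, 35, 18, 6, 32, 29, 26, 2, 11, 38, 21, 16, 9, 36, 19, 7, 34, 5, 31, 28, 15, 33, 4, 30, 27, 14, 3, 13, 12]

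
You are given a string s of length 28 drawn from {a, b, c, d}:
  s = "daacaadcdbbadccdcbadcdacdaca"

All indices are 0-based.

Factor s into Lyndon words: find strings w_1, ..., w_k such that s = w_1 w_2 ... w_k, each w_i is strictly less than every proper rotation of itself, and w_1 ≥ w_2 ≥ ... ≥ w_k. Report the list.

["d", "aacaadcdbbadccdcbadcdacdac", "a"]

emit factor 1: 'd' (i=0, period=1)
emit factor 2: 'aacaadcdbbadccdcbadcdacdac' (i=1, period=26)
emit factor 3: 'a' (i=27, period=1)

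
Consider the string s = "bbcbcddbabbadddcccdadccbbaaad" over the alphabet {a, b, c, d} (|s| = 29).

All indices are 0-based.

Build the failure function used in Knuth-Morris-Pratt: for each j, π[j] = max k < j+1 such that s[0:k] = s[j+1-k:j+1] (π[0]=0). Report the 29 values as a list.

π[0] = 0
j=1 s[j]='b': π[1]=1 (border 'b')
j=2 s[j]='c': k: 1→0; π[2]=0 (border '')
j=3 s[j]='b': π[3]=1 (border 'b')
j=4 s[j]='c': k: 1→0; π[4]=0 (border '')
j=5 s[j]='d': π[5]=0 (border '')
j=6 s[j]='d': π[6]=0 (border '')
j=7 s[j]='b': π[7]=1 (border 'b')
j=8 s[j]='a': k: 1→0; π[8]=0 (border '')
j=9 s[j]='b': π[9]=1 (border 'b')
j=10 s[j]='b': π[10]=2 (border 'bb')
j=11 s[j]='a': k: 2→1→0; π[11]=0 (border '')
j=12 s[j]='d': π[12]=0 (border '')
j=13 s[j]='d': π[13]=0 (border '')
j=14 s[j]='d': π[14]=0 (border '')
j=15 s[j]='c': π[15]=0 (border '')
j=16 s[j]='c': π[16]=0 (border '')
j=17 s[j]='c': π[17]=0 (border '')
j=18 s[j]='d': π[18]=0 (border '')
j=19 s[j]='a': π[19]=0 (border '')
j=20 s[j]='d': π[20]=0 (border '')
j=21 s[j]='c': π[21]=0 (border '')
j=22 s[j]='c': π[22]=0 (border '')
j=23 s[j]='b': π[23]=1 (border 'b')
j=24 s[j]='b': π[24]=2 (border 'bb')
j=25 s[j]='a': k: 2→1→0; π[25]=0 (border '')
j=26 s[j]='a': π[26]=0 (border '')
j=27 s[j]='a': π[27]=0 (border '')
j=28 s[j]='d': π[28]=0 (border '')

[0, 1, 0, 1, 0, 0, 0, 1, 0, 1, 2, 0, 0, 0, 0, 0, 0, 0, 0, 0, 0, 0, 0, 1, 2, 0, 0, 0, 0]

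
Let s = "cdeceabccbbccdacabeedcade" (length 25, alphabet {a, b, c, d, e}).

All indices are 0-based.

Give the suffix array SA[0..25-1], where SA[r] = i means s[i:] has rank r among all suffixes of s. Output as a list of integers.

rank | idx | suffix
   0 |   5 | abccbbccdacabeedcade
   1 |  16 | abeedcade
   2 |  14 | acabeedcade
   3 |  22 | ade
   4 |   9 | bbccdacabeedcade
   5 |   6 | bccbbccdacabeedcade
   6 |  10 | bccdacabeedcade
   7 |  17 | beedcade
   8 |  15 | cabeedcade
   9 |  21 | cade
  10 |   8 | cbbccdacabeedcade
  11 |   7 | ccbbccdacabeedcade
  12 |  11 | ccdacabeedcade
  13 |  12 | cdacabeedcade
  14 |   0 | cdeceabccbbccdacabeedcade
  15 |   3 | ceabccbbccdacabeedcade
  16 |  13 | dacabeedcade
  17 |  20 | dcade
  18 |  23 | de
  19 |   1 | deceabccbbccdacabeedcade
  20 |  24 | e
  21 |   4 | eabccbbccdacabeedcade
  22 |   2 | eceabccbbccdacabeedcade
  23 |  19 | edcade
  24 |  18 | eedcade

[5, 16, 14, 22, 9, 6, 10, 17, 15, 21, 8, 7, 11, 12, 0, 3, 13, 20, 23, 1, 24, 4, 2, 19, 18]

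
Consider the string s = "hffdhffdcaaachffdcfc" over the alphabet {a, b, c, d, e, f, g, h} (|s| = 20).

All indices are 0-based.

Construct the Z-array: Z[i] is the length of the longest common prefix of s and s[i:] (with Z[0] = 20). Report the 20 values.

[20, 0, 0, 0, 4, 0, 0, 0, 0, 0, 0, 0, 0, 4, 0, 0, 0, 0, 0, 0]

Z[0]=20
i=1: outside box; Z[1]=0
i=2: outside box; Z[2]=0
i=3: outside box; Z[3]=0
i=4: outside box; Z[4]=4 extend→box=[4,8)
i=5: min(r-i=3, Z[1]=0)=0; Z[5]=0
i=6: min(r-i=2, Z[2]=0)=0; Z[6]=0
i=7: min(r-i=1, Z[3]=0)=0; Z[7]=0
i=8: outside box; Z[8]=0
i=9: outside box; Z[9]=0
i=10: outside box; Z[10]=0
i=11: outside box; Z[11]=0
i=12: outside box; Z[12]=0
i=13: outside box; Z[13]=4 extend→box=[13,17)
i=14: min(r-i=3, Z[1]=0)=0; Z[14]=0
i=15: min(r-i=2, Z[2]=0)=0; Z[15]=0
i=16: min(r-i=1, Z[3]=0)=0; Z[16]=0
i=17: outside box; Z[17]=0
i=18: outside box; Z[18]=0
i=19: outside box; Z[19]=0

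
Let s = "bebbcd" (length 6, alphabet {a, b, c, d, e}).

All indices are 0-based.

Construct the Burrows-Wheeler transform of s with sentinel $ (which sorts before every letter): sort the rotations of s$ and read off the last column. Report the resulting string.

deb$bcb

rank  rotation last
    0  $bebbcd  d
    1  bbcd$be  e
    2  bcd$beb  b
    3  bebbcd$  $
    4  cd$bebb  b
    5  d$bebbc  c
    6  ebbcd$b  b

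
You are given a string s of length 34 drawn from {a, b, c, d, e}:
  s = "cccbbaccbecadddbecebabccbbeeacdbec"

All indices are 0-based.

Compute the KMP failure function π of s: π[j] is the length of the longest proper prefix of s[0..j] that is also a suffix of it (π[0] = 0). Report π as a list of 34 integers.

[0, 1, 2, 0, 0, 0, 1, 2, 0, 0, 1, 0, 0, 0, 0, 0, 0, 1, 0, 0, 0, 0, 1, 2, 0, 0, 0, 0, 0, 1, 0, 0, 0, 1]

π[0] = 0
j=1 s[j]='c': π[1]=1 (border 'c')
j=2 s[j]='c': π[2]=2 (border 'cc')
j=3 s[j]='b': k: 2→1→0; π[3]=0 (border '')
j=4 s[j]='b': π[4]=0 (border '')
j=5 s[j]='a': π[5]=0 (border '')
j=6 s[j]='c': π[6]=1 (border 'c')
j=7 s[j]='c': π[7]=2 (border 'cc')
j=8 s[j]='b': k: 2→1→0; π[8]=0 (border '')
j=9 s[j]='e': π[9]=0 (border '')
j=10 s[j]='c': π[10]=1 (border 'c')
j=11 s[j]='a': k: 1→0; π[11]=0 (border '')
j=12 s[j]='d': π[12]=0 (border '')
j=13 s[j]='d': π[13]=0 (border '')
j=14 s[j]='d': π[14]=0 (border '')
j=15 s[j]='b': π[15]=0 (border '')
j=16 s[j]='e': π[16]=0 (border '')
j=17 s[j]='c': π[17]=1 (border 'c')
j=18 s[j]='e': k: 1→0; π[18]=0 (border '')
j=19 s[j]='b': π[19]=0 (border '')
j=20 s[j]='a': π[20]=0 (border '')
j=21 s[j]='b': π[21]=0 (border '')
j=22 s[j]='c': π[22]=1 (border 'c')
j=23 s[j]='c': π[23]=2 (border 'cc')
j=24 s[j]='b': k: 2→1→0; π[24]=0 (border '')
j=25 s[j]='b': π[25]=0 (border '')
j=26 s[j]='e': π[26]=0 (border '')
j=27 s[j]='e': π[27]=0 (border '')
j=28 s[j]='a': π[28]=0 (border '')
j=29 s[j]='c': π[29]=1 (border 'c')
j=30 s[j]='d': k: 1→0; π[30]=0 (border '')
j=31 s[j]='b': π[31]=0 (border '')
j=32 s[j]='e': π[32]=0 (border '')
j=33 s[j]='c': π[33]=1 (border 'c')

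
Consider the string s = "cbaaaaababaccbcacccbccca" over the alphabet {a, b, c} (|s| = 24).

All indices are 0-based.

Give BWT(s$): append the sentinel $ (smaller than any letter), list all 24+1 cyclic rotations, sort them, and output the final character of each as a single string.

acbaaaabbccaacccb$cccacba

rank  rotation                   last
    0  $cbaaaaababaccbcacccbccca  a
    1  a$cbaaaaababaccbcacccbccc  c
    2  aaaaababaccbcacccbccca$cb  b
    3  aaaababaccbcacccbccca$cba  a
    4  aaababaccbcacccbccca$cbaa  a
    5  aababaccbcacccbccca$cbaaa  a
    6  ababaccbcacccbccca$cbaaaa  a
    7  abaccbcacccbccca$cbaaaaab  b
    8  accbcacccbccca$cbaaaaabab  b
    9  acccbccca$cbaaaaababaccbc  c
   10  baaaaababaccbcacccbccca$c  c
   11  babaccbcacccbccca$cbaaaaa  a
   12  baccbcacccbccca$cbaaaaaba  a
   13  bcacccbccca$cbaaaaababacc  c
   14  bccca$cbaaaaababaccbcaccc  c
   15  ca$cbaaaaababaccbcacccbcc  c
   16  cacccbccca$cbaaaaababaccb  b
   17  cbaaaaababaccbcacccbccca$  $
   18  cbcacccbccca$cbaaaaababac  c
   19  cbccca$cbaaaaababaccbcacc  c
   20  cca$cbaaaaababaccbcacccbc  c
   21  ccbcacccbccca$cbaaaaababa  a
   22  ccbccca$cbaaaaababaccbcac  c
   23  ccca$cbaaaaababaccbcacccb  b
   24  cccbccca$cbaaaaababaccbca  a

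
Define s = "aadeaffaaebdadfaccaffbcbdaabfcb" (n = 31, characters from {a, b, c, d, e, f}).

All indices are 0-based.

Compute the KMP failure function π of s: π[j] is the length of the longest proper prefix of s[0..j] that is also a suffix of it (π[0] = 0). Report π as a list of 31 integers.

π[0] = 0
j=1 s[j]='a': π[1]=1 (border 'a')
j=2 s[j]='d': k: 1→0; π[2]=0 (border '')
j=3 s[j]='e': π[3]=0 (border '')
j=4 s[j]='a': π[4]=1 (border 'a')
j=5 s[j]='f': k: 1→0; π[5]=0 (border '')
j=6 s[j]='f': π[6]=0 (border '')
j=7 s[j]='a': π[7]=1 (border 'a')
j=8 s[j]='a': π[8]=2 (border 'aa')
j=9 s[j]='e': k: 2→1→0; π[9]=0 (border '')
j=10 s[j]='b': π[10]=0 (border '')
j=11 s[j]='d': π[11]=0 (border '')
j=12 s[j]='a': π[12]=1 (border 'a')
j=13 s[j]='d': k: 1→0; π[13]=0 (border '')
j=14 s[j]='f': π[14]=0 (border '')
j=15 s[j]='a': π[15]=1 (border 'a')
j=16 s[j]='c': k: 1→0; π[16]=0 (border '')
j=17 s[j]='c': π[17]=0 (border '')
j=18 s[j]='a': π[18]=1 (border 'a')
j=19 s[j]='f': k: 1→0; π[19]=0 (border '')
j=20 s[j]='f': π[20]=0 (border '')
j=21 s[j]='b': π[21]=0 (border '')
j=22 s[j]='c': π[22]=0 (border '')
j=23 s[j]='b': π[23]=0 (border '')
j=24 s[j]='d': π[24]=0 (border '')
j=25 s[j]='a': π[25]=1 (border 'a')
j=26 s[j]='a': π[26]=2 (border 'aa')
j=27 s[j]='b': k: 2→1→0; π[27]=0 (border '')
j=28 s[j]='f': π[28]=0 (border '')
j=29 s[j]='c': π[29]=0 (border '')
j=30 s[j]='b': π[30]=0 (border '')

[0, 1, 0, 0, 1, 0, 0, 1, 2, 0, 0, 0, 1, 0, 0, 1, 0, 0, 1, 0, 0, 0, 0, 0, 0, 1, 2, 0, 0, 0, 0]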